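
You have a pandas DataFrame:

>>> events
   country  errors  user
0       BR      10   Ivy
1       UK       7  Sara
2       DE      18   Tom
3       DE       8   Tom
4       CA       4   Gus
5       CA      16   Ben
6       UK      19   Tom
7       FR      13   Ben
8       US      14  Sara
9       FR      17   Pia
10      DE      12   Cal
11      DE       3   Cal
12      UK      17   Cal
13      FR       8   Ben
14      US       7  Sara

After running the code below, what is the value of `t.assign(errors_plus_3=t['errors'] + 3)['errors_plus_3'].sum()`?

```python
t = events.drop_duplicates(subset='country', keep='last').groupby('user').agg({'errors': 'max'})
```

62

drop duplicate country (keep=last):
   country  errors  user
0       BR      10   Ivy
5       CA      16   Ben
11      DE       3   Cal
12      UK      17   Cal
13      FR       8   Ben
14      US       7  Sara
group by user, max of errors:
      errors
user        
Ben       16
Cal       17
Ivy       10
Sara       7
add column errors_plus_3 = t['errors'] + 3:
      errors  errors_plus_3
user                       
Ben       16             19
Cal       17             20
Ivy       10             13
Sara       7             10
Reading off the sum of column 'errors_plus_3', we get 62.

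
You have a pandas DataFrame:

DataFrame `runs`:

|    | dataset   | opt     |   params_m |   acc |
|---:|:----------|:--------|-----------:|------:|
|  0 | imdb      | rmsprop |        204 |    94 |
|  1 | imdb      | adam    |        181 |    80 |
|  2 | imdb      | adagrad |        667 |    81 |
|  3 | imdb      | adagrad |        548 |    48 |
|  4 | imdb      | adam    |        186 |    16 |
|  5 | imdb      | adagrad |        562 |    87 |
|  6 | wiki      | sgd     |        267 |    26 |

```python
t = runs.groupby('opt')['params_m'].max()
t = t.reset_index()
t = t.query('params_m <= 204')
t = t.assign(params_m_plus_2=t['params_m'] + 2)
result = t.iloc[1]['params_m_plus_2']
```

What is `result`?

206

group by opt, max of params_m:
opt
adagrad    667
adam       186
rmsprop    204
sgd        267
Name: params_m, dtype: int64
reset_index():
       opt  params_m
0  adagrad       667
1     adam       186
2  rmsprop       204
3      sgd       267
filter rows where params_m <= 204:
       opt  params_m
1     adam       186
2  rmsprop       204
add column params_m_plus_2 = t['params_m'] + 2:
       opt  params_m  params_m_plus_2
1     adam       186              188
2  rmsprop       204              206
So iloc[1]['params_m_plus_2'] = 206.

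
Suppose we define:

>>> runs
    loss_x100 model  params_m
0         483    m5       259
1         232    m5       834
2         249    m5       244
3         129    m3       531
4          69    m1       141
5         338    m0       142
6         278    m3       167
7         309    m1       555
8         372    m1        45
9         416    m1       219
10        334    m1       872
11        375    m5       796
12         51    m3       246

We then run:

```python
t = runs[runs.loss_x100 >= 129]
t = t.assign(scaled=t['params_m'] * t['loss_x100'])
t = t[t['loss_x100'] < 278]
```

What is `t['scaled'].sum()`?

filter rows where loss_x100 >= 129:
    loss_x100 model  params_m
0         483    m5       259
1         232    m5       834
2         249    m5       244
3         129    m3       531
5         338    m0       142
6         278    m3       167
7         309    m1       555
8         372    m1        45
9         416    m1       219
10        334    m1       872
11        375    m5       796
add column scaled = t['params_m'] * t['loss_x100']:
    loss_x100 model  params_m  scaled
0         483    m5       259  125097
1         232    m5       834  193488
2         249    m5       244   60756
3         129    m3       531   68499
5         338    m0       142   47996
6         278    m3       167   46426
7         309    m1       555  171495
8         372    m1        45   16740
9         416    m1       219   91104
10        334    m1       872  291248
11        375    m5       796  298500
filter rows where loss_x100 < 278:
   loss_x100 model  params_m  scaled
1        232    m5       834  193488
2        249    m5       244   60756
3        129    m3       531   68499
Finally, sum of column 'scaled' = 322743.

322743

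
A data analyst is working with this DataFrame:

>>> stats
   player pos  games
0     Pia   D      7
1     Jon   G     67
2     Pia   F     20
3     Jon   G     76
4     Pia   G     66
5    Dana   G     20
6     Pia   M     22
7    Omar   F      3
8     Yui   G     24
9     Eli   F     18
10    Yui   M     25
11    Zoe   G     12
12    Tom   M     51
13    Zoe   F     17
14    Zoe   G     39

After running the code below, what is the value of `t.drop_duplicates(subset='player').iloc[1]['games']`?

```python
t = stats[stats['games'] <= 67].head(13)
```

filter rows where games <= 67:
   player pos  games
0     Pia   D      7
1     Jon   G     67
2     Pia   F     20
4     Pia   G     66
5    Dana   G     20
6     Pia   M     22
7    Omar   F      3
8     Yui   G     24
9     Eli   F     18
10    Yui   M     25
11    Zoe   G     12
12    Tom   M     51
13    Zoe   F     17
14    Zoe   G     39
take first 13 rows:
   player pos  games
0     Pia   D      7
1     Jon   G     67
2     Pia   F     20
4     Pia   G     66
5    Dana   G     20
6     Pia   M     22
7    Omar   F      3
8     Yui   G     24
9     Eli   F     18
10    Yui   M     25
11    Zoe   G     12
12    Tom   M     51
13    Zoe   F     17
drop duplicate player (keep=first):
   player pos  games
0     Pia   D      7
1     Jon   G     67
5    Dana   G     20
7    Omar   F      3
8     Yui   G     24
9     Eli   F     18
11    Zoe   G     12
12    Tom   M     51
Hence 67.

67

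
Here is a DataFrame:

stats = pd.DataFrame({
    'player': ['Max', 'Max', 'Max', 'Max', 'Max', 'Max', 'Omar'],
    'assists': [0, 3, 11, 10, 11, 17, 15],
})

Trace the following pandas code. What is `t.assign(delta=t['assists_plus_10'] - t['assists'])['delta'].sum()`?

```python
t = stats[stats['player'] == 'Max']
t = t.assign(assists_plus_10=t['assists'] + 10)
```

filter rows where player == 'Max':
  player  assists
0    Max        0
1    Max        3
2    Max       11
3    Max       10
4    Max       11
5    Max       17
add column assists_plus_10 = t['assists'] + 10:
  player  assists  assists_plus_10
0    Max        0               10
1    Max        3               13
2    Max       11               21
3    Max       10               20
4    Max       11               21
5    Max       17               27
add column delta = t['assists_plus_10'] - t['assists']:
  player  assists  assists_plus_10  delta
0    Max        0               10     10
1    Max        3               13     10
2    Max       11               21     10
3    Max       10               20     10
4    Max       11               21     10
5    Max       17               27     10

60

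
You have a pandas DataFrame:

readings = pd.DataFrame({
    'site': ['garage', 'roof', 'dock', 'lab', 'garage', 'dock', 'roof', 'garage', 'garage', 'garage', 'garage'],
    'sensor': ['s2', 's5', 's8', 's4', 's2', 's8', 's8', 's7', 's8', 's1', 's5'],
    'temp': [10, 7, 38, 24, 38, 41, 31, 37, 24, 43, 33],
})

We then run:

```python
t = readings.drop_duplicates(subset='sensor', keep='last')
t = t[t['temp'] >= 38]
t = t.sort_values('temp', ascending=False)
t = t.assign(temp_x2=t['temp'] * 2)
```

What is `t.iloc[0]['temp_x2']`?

drop duplicate sensor (keep=last):
      site sensor  temp
3      lab     s4    24
4   garage     s2    38
7   garage     s7    37
8   garage     s8    24
9   garage     s1    43
10  garage     s5    33
filter rows where temp >= 38:
     site sensor  temp
4  garage     s2    38
9  garage     s1    43
sort by temp descending:
     site sensor  temp
9  garage     s1    43
4  garage     s2    38
add column temp_x2 = t['temp'] * 2:
     site sensor  temp  temp_x2
9  garage     s1    43       86
4  garage     s2    38       76

86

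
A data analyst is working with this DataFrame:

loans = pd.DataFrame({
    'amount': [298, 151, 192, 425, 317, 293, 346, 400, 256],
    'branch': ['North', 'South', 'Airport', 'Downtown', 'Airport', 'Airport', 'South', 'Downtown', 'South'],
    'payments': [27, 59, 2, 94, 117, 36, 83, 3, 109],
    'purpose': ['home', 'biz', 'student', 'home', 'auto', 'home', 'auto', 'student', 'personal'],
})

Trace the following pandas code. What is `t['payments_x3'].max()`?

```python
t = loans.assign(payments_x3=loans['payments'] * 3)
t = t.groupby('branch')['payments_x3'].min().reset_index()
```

add column payments_x3 = loans['payments'] * 3:
   amount    branch  payments   purpose  payments_x3
0     298     North        27      home           81
1     151     South        59       biz          177
2     192   Airport         2   student            6
3     425  Downtown        94      home          282
4     317   Airport       117      auto          351
5     293   Airport        36      home          108
6     346     South        83      auto          249
7     400  Downtown         3   student            9
8     256     South       109  personal          327
group by branch, min of payments_x3:
branch
Airport       6
Downtown      9
North        81
South       177
Name: payments_x3, dtype: int64
reset_index():
     branch  payments_x3
0   Airport            6
1  Downtown            9
2     North           81
3     South          177
max of column 'payments_x3' → 177

177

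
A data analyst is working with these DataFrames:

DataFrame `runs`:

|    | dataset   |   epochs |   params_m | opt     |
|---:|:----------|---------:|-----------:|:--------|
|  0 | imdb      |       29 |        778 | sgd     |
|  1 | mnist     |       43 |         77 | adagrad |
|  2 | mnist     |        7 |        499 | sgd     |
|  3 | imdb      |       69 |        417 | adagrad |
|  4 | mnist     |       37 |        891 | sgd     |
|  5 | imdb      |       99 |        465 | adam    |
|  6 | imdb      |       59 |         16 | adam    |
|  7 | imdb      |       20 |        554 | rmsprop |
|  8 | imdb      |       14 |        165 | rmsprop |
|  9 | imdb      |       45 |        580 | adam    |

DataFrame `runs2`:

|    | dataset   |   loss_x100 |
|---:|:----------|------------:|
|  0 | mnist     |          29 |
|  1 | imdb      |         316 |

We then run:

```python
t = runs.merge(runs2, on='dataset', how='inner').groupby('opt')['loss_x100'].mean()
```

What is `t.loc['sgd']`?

124.666666667

merge on 'dataset' (how='inner') → 10 rows:
  dataset  epochs  params_m      opt  loss_x100
0    imdb      29       778      sgd        316
1   mnist      43        77  adagrad         29
2   mnist       7       499      sgd         29
3    imdb      69       417  adagrad        316
4   mnist      37       891      sgd         29
5    imdb      99       465     adam        316
6    imdb      59        16     adam        316
7    imdb      20       554  rmsprop        316
8    imdb      14       165  rmsprop        316
9    imdb      45       580     adam        316
group by opt, mean of loss_x100:
opt
adagrad    172.500000
adam       316.000000
rmsprop    316.000000
sgd        124.666667
Name: loss_x100, dtype: float64
Taking the value at index 'sgd' gives 124.666666667.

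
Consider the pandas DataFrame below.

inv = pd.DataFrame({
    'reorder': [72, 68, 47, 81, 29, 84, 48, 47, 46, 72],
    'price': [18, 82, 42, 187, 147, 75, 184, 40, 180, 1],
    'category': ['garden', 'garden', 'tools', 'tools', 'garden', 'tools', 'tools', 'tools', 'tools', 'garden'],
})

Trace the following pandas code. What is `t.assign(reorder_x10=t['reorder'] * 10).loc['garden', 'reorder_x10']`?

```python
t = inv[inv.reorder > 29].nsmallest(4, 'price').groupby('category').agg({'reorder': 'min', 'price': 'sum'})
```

720

filter rows where reorder > 29:
   reorder  price category
0       72     18   garden
1       68     82   garden
2       47     42    tools
3       81    187    tools
5       84     75    tools
6       48    184    tools
7       47     40    tools
8       46    180    tools
9       72      1   garden
take 4 rows with smallest price:
   reorder  price category
9       72      1   garden
0       72     18   garden
7       47     40    tools
2       47     42    tools
group by category: min(reorder), sum(price):
          reorder  price
category                
garden         72     19
tools          47     82
add column reorder_x10 = t['reorder'] * 10:
          reorder  price  reorder_x10
category                             
garden         72     19          720
tools          47     82          470
Taking the value at row 'garden', column 'reorder_x10' gives 720.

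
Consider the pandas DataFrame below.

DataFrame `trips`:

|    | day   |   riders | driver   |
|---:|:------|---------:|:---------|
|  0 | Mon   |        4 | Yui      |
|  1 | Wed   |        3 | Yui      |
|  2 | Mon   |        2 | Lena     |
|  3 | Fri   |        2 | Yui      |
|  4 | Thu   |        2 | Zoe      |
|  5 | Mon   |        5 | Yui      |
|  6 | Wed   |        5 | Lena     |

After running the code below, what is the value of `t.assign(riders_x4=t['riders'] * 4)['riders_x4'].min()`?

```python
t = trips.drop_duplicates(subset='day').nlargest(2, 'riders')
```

drop duplicate day (keep=first):
   day  riders driver
0  Mon       4    Yui
1  Wed       3    Yui
3  Fri       2    Yui
4  Thu       2    Zoe
take 2 rows with largest riders:
   day  riders driver
0  Mon       4    Yui
1  Wed       3    Yui
add column riders_x4 = t['riders'] * 4:
   day  riders driver  riders_x4
0  Mon       4    Yui         16
1  Wed       3    Yui         12

12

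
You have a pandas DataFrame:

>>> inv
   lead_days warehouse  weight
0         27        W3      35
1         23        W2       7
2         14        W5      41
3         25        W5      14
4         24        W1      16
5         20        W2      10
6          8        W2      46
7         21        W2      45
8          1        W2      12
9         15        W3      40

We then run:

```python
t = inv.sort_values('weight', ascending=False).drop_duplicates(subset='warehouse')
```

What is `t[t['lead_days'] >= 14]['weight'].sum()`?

sort by weight descending:
   lead_days warehouse  weight
6          8        W2      46
7         21        W2      45
2         14        W5      41
9         15        W3      40
0         27        W3      35
4         24        W1      16
3         25        W5      14
8          1        W2      12
5         20        W2      10
1         23        W2       7
drop duplicate warehouse (keep=first):
   lead_days warehouse  weight
6          8        W2      46
2         14        W5      41
9         15        W3      40
4         24        W1      16
filter rows where lead_days >= 14:
   lead_days warehouse  weight
2         14        W5      41
9         15        W3      40
4         24        W1      16
Taking the sum of column 'weight' gives 97.

97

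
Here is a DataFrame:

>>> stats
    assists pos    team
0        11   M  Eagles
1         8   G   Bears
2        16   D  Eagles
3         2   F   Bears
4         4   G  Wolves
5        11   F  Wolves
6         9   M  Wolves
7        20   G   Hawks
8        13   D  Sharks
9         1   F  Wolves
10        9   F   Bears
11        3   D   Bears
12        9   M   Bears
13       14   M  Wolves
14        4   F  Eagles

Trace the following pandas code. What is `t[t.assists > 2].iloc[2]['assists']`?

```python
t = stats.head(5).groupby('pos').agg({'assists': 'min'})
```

11

take first 5 rows:
   assists pos    team
0       11   M  Eagles
1        8   G   Bears
2       16   D  Eagles
3        2   F   Bears
4        4   G  Wolves
group by pos, min of assists:
     assists
pos         
D         16
F          2
G          4
M         11
filter rows where assists > 2:
     assists
pos         
D         16
G          4
M         11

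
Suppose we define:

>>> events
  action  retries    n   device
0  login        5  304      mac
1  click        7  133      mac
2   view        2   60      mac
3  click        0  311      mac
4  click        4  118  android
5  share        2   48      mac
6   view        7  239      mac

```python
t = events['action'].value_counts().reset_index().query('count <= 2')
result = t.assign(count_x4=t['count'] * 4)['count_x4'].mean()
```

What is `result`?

value_counts of action:
action
click    3
view     2
login    1
share    1
Name: count, dtype: int64
reset_index():
  action  count
0  click      3
1   view      2
2  login      1
3  share      1
filter rows where count <= 2:
  action  count
1   view      2
2  login      1
3  share      1
add column count_x4 = t['count'] * 4:
  action  count  count_x4
1   view      2         8
2  login      1         4
3  share      1         4

5.33333333333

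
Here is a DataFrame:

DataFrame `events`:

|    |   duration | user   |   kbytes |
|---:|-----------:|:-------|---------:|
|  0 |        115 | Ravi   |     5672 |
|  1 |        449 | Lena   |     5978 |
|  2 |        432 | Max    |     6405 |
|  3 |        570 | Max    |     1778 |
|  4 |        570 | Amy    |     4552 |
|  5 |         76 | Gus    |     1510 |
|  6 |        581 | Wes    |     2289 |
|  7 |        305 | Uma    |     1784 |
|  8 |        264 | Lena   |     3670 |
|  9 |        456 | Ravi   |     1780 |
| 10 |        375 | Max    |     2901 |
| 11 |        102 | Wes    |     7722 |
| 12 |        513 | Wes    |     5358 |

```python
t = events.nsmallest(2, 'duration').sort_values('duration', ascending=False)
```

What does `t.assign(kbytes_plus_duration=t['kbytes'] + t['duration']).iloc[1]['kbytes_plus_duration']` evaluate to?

1586

take 2 rows with smallest duration:
    duration user  kbytes
5         76  Gus    1510
11       102  Wes    7722
sort by duration descending:
    duration user  kbytes
11       102  Wes    7722
5         76  Gus    1510
add column kbytes_plus_duration = t['kbytes'] + t['duration']:
    duration user  kbytes  kbytes_plus_duration
11       102  Wes    7722                  7824
5         76  Gus    1510                  1586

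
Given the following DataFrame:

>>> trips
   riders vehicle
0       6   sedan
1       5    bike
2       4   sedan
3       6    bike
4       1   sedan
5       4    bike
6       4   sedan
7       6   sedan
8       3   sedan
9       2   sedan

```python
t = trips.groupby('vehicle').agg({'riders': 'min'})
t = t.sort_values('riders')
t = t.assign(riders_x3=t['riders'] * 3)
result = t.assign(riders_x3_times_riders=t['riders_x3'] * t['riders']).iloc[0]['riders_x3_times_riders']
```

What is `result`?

3

group by vehicle, min of riders:
         riders
vehicle        
bike          4
sedan         1
sort by riders:
         riders
vehicle        
sedan         1
bike          4
add column riders_x3 = t['riders'] * 3:
         riders  riders_x3
vehicle                   
sedan         1          3
bike          4         12
add column riders_x3_times_riders = t['riders_x3'] * t['riders']:
         riders  riders_x3  riders_x3_times_riders
vehicle                                           
sedan         1          3                       3
bike          4         12                      48
Hence 3.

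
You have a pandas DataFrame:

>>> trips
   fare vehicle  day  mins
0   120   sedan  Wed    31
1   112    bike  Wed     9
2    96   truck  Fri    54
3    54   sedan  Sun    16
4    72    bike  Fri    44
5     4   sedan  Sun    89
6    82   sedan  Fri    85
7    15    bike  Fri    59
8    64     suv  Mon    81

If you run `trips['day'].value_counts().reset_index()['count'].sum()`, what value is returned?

value_counts of day:
day
Fri    4
Wed    2
Sun    2
Mon    1
Name: count, dtype: int64
reset_index():
   day  count
0  Fri      4
1  Wed      2
2  Sun      2
3  Mon      1

9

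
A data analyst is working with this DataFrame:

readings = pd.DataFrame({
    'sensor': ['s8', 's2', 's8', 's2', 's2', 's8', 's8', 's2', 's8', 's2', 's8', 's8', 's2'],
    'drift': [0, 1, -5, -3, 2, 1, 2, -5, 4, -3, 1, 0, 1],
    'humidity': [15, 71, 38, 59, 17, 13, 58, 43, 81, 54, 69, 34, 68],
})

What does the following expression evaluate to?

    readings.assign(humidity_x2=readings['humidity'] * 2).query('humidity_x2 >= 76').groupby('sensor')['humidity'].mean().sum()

add column humidity_x2 = readings['humidity'] * 2:
   sensor  drift  humidity  humidity_x2
0      s8      0        15           30
1      s2      1        71          142
2      s8     -5        38           76
3      s2     -3        59          118
4      s2      2        17           34
5      s8      1        13           26
6      s8      2        58          116
7      s2     -5        43           86
8      s8      4        81          162
9      s2     -3        54          108
10     s8      1        69          138
11     s8      0        34           68
12     s2      1        68          136
filter rows where humidity_x2 >= 76:
   sensor  drift  humidity  humidity_x2
1      s2      1        71          142
2      s8     -5        38           76
3      s2     -3        59          118
6      s8      2        58          116
7      s2     -5        43           86
8      s8      4        81          162
9      s2     -3        54          108
10     s8      1        69          138
12     s2      1        68          136
group by sensor, mean of humidity:
sensor
s2    59.0
s8    61.5
Name: humidity, dtype: float64
Reading off the sum of the resulting series, we get 120.5.

120.5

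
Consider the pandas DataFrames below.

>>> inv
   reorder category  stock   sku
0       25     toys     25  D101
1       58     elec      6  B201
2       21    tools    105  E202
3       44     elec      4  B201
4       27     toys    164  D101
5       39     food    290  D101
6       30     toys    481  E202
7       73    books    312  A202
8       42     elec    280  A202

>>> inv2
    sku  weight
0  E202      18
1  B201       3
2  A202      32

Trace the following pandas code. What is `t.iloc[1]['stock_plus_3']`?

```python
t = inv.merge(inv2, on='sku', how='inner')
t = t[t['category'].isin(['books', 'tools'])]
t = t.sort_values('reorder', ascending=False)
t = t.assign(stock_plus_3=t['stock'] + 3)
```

108

merge on 'sku' (how='inner') → 6 rows:
   reorder category  stock   sku  weight
0       58     elec      6  B201       3
1       21    tools    105  E202      18
2       44     elec      4  B201       3
3       30     toys    481  E202      18
4       73    books    312  A202      32
5       42     elec    280  A202      32
filter rows where category in ['books', 'tools']:
   reorder category  stock   sku  weight
1       21    tools    105  E202      18
4       73    books    312  A202      32
sort by reorder descending:
   reorder category  stock   sku  weight
4       73    books    312  A202      32
1       21    tools    105  E202      18
add column stock_plus_3 = t['stock'] + 3:
   reorder category  stock   sku  weight  stock_plus_3
4       73    books    312  A202      32           315
1       21    tools    105  E202      18           108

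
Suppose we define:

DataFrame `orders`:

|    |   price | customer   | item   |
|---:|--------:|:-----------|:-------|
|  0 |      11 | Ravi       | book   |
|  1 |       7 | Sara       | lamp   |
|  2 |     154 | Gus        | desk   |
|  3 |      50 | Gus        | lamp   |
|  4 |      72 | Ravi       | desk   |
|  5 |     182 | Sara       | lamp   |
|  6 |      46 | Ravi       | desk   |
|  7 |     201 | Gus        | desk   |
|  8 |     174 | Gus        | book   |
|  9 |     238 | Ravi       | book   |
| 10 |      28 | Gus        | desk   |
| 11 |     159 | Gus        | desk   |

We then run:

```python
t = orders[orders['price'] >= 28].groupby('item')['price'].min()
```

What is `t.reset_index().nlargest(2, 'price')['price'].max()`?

174

filter rows where price >= 28:
    price customer  item
2     154      Gus  desk
3      50      Gus  lamp
4      72     Ravi  desk
5     182     Sara  lamp
6      46     Ravi  desk
7     201      Gus  desk
8     174      Gus  book
9     238     Ravi  book
10     28      Gus  desk
11    159      Gus  desk
group by item, min of price:
item
book    174
desk     28
lamp     50
Name: price, dtype: int64
reset_index():
   item  price
0  book    174
1  desk     28
2  lamp     50
take 2 rows with largest price:
   item  price
0  book    174
2  lamp     50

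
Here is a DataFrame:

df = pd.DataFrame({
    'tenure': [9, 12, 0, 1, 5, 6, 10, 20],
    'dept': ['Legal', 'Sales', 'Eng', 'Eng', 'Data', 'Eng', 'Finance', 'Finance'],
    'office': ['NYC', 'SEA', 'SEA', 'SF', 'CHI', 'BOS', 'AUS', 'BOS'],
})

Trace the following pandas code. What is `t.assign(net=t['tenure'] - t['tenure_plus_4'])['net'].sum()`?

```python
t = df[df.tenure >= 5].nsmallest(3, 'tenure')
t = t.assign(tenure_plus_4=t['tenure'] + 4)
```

filter rows where tenure >= 5:
   tenure     dept office
0       9    Legal    NYC
1      12    Sales    SEA
4       5     Data    CHI
5       6      Eng    BOS
6      10  Finance    AUS
7      20  Finance    BOS
take 3 rows with smallest tenure:
   tenure   dept office
4       5   Data    CHI
5       6    Eng    BOS
0       9  Legal    NYC
add column tenure_plus_4 = t['tenure'] + 4:
   tenure   dept office  tenure_plus_4
4       5   Data    CHI              9
5       6    Eng    BOS             10
0       9  Legal    NYC             13
add column net = t['tenure'] - t['tenure_plus_4']:
   tenure   dept office  tenure_plus_4  net
4       5   Data    CHI              9   -4
5       6    Eng    BOS             10   -4
0       9  Legal    NYC             13   -4

-12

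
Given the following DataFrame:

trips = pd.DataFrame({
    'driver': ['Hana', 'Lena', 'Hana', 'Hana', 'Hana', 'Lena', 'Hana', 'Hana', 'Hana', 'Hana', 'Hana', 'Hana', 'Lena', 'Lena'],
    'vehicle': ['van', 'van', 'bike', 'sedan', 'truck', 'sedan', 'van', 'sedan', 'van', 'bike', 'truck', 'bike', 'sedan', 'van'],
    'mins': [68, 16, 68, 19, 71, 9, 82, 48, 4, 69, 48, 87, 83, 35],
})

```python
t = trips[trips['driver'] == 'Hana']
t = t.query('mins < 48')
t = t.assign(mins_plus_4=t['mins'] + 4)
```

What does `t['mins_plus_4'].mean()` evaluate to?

15.5

filter rows where driver == 'Hana':
   driver vehicle  mins
0    Hana     van    68
2    Hana    bike    68
3    Hana   sedan    19
4    Hana   truck    71
6    Hana     van    82
7    Hana   sedan    48
8    Hana     van     4
9    Hana    bike    69
10   Hana   truck    48
11   Hana    bike    87
filter rows where mins < 48:
  driver vehicle  mins
3   Hana   sedan    19
8   Hana     van     4
add column mins_plus_4 = t['mins'] + 4:
  driver vehicle  mins  mins_plus_4
3   Hana   sedan    19           23
8   Hana     van     4            8
mean of column 'mins_plus_4' → 15.5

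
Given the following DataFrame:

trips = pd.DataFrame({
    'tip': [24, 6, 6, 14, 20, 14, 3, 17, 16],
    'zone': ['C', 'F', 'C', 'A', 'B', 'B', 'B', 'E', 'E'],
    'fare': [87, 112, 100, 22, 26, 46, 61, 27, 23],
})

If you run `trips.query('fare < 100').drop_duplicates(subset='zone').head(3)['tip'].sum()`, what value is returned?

filter rows where fare < 100:
   tip zone  fare
0   24    C    87
3   14    A    22
4   20    B    26
5   14    B    46
6    3    B    61
7   17    E    27
8   16    E    23
drop duplicate zone (keep=first):
   tip zone  fare
0   24    C    87
3   14    A    22
4   20    B    26
7   17    E    27
take first 3 rows:
   tip zone  fare
0   24    C    87
3   14    A    22
4   20    B    26

58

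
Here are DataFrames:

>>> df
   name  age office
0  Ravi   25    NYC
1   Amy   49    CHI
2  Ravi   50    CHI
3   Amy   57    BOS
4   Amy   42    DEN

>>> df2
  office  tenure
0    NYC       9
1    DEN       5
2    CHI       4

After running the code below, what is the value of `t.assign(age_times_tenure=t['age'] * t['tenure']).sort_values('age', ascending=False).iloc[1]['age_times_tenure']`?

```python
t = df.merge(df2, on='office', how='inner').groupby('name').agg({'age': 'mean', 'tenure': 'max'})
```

merge on 'office' (how='inner') → 4 rows:
   name  age office  tenure
0  Ravi   25    NYC       9
1   Amy   49    CHI       4
2  Ravi   50    CHI       4
3   Amy   42    DEN       5
group by name: mean(age), max(tenure):
       age  tenure
name              
Amy   45.5       5
Ravi  37.5       9
add column age_times_tenure = t['age'] * t['tenure']:
       age  tenure  age_times_tenure
name                                
Amy   45.5       5             227.5
Ravi  37.5       9             337.5
sort by age descending:
       age  tenure  age_times_tenure
name                                
Amy   45.5       5             227.5
Ravi  37.5       9             337.5
Finally, value at position 1, column 'age_times_tenure' = 337.5.

337.5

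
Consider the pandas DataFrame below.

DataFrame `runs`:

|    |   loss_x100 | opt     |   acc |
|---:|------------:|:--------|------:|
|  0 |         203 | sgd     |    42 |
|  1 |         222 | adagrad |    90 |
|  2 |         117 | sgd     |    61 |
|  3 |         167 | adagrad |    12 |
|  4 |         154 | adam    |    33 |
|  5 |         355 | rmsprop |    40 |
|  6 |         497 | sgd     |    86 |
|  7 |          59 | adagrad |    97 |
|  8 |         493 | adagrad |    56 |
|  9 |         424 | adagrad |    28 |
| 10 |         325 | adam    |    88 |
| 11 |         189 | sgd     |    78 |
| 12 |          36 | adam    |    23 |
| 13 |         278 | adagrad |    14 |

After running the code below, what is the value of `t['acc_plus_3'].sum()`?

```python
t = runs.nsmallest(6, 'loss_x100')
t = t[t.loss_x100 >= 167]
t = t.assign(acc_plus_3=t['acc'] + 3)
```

96

take 6 rows with smallest loss_x100:
    loss_x100      opt  acc
12         36     adam   23
7          59  adagrad   97
2         117      sgd   61
4         154     adam   33
3         167  adagrad   12
11        189      sgd   78
filter rows where loss_x100 >= 167:
    loss_x100      opt  acc
3         167  adagrad   12
11        189      sgd   78
add column acc_plus_3 = t['acc'] + 3:
    loss_x100      opt  acc  acc_plus_3
3         167  adagrad   12          15
11        189      sgd   78          81
Reading off the sum of column 'acc_plus_3', we get 96.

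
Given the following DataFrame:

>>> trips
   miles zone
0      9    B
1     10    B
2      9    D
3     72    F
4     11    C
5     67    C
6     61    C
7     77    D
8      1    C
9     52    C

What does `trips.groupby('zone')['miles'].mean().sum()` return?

group by zone, mean of miles:
zone
B     9.5
C    38.4
D    43.0
F    72.0
Name: miles, dtype: float64
The sum of the resulting series is 162.9.

162.9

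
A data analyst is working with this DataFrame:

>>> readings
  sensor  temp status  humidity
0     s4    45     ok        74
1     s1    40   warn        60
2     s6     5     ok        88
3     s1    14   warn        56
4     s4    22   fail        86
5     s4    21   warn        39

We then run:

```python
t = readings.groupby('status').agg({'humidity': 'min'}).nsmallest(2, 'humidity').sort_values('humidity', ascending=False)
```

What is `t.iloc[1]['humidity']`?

39

group by status, min of humidity:
        humidity
status          
fail          86
ok            74
warn          39
take 2 rows with smallest humidity:
        humidity
status          
warn          39
ok            74
sort by humidity descending:
        humidity
status          
ok            74
warn          39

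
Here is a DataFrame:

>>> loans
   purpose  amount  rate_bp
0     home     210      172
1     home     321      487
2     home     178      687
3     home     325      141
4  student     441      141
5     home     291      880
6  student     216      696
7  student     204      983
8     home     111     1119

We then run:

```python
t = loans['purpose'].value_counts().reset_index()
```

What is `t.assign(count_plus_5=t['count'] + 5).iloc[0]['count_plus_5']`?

value_counts of purpose:
purpose
home       6
student    3
Name: count, dtype: int64
reset_index():
   purpose  count
0     home      6
1  student      3
add column count_plus_5 = t['count'] + 5:
   purpose  count  count_plus_5
0     home      6            11
1  student      3             8

11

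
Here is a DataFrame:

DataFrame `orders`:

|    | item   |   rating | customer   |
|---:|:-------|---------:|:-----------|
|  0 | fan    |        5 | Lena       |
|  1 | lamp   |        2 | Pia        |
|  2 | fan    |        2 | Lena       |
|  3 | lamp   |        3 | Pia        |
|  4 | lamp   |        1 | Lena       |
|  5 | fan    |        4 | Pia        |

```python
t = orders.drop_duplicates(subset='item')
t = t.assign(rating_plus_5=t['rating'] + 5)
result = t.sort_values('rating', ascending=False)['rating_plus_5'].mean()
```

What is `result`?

8.5

drop duplicate item (keep=first):
   item  rating customer
0   fan       5     Lena
1  lamp       2      Pia
add column rating_plus_5 = t['rating'] + 5:
   item  rating customer  rating_plus_5
0   fan       5     Lena             10
1  lamp       2      Pia              7
sort by rating descending:
   item  rating customer  rating_plus_5
0   fan       5     Lena             10
1  lamp       2      Pia              7
So mean() = 8.5.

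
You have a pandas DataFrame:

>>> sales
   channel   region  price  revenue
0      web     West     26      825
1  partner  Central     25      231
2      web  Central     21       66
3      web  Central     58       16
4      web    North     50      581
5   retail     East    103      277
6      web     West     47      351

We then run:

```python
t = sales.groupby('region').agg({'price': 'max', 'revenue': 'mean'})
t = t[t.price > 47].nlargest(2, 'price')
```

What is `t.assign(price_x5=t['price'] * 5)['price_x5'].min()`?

group by region: max(price), mean(revenue):
         price     revenue
region                    
Central     58  104.333333
East       103  277.000000
North       50  581.000000
West        47  588.000000
filter rows where price > 47:
         price     revenue
region                    
Central     58  104.333333
East       103  277.000000
North       50  581.000000
take 2 rows with largest price:
         price     revenue
region                    
East       103  277.000000
Central     58  104.333333
add column price_x5 = t['price'] * 5:
         price     revenue  price_x5
region                              
East       103  277.000000       515
Central     58  104.333333       290
The min of column 'price_x5' is 290.

290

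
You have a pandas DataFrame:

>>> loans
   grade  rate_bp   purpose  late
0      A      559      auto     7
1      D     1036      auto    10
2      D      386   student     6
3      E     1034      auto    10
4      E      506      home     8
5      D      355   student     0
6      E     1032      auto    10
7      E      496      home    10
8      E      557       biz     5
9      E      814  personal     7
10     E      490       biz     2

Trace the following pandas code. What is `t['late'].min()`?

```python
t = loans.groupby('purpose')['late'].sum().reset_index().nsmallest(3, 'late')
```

group by purpose, sum of late:
purpose
auto        37
biz          7
home        18
personal     7
student      6
Name: late, dtype: int64
reset_index():
    purpose  late
0      auto    37
1       biz     7
2      home    18
3  personal     7
4   student     6
take 3 rows with smallest late:
    purpose  late
4   student     6
1       biz     7
3  personal     7
The min of column 'late' is 6.

6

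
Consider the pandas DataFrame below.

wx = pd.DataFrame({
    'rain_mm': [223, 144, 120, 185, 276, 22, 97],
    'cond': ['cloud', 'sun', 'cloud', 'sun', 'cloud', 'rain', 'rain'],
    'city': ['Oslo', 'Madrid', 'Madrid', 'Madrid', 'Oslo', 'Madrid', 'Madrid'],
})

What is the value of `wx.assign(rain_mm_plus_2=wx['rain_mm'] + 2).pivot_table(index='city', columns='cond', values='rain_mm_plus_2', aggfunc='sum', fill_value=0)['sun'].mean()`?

add column rain_mm_plus_2 = wx['rain_mm'] + 2:
   rain_mm   cond    city  rain_mm_plus_2
0      223  cloud    Oslo             225
1      144    sun  Madrid             146
2      120  cloud  Madrid             122
3      185    sun  Madrid             187
4      276  cloud    Oslo             278
5       22   rain  Madrid              24
6       97   rain  Madrid              99
pivot: rows=city, cols=cond, sum(rain_mm_plus_2):
cond    cloud  rain  sun
city                    
Madrid    122   123  333
Oslo      503     0    0
Then the mean of column 'sun': 166.5

166.5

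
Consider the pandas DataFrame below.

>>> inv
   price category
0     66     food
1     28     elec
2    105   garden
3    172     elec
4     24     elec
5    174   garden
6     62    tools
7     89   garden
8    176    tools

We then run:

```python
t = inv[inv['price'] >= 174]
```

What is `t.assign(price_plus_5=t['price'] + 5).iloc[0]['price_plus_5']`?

179

filter rows where price >= 174:
   price category
5    174   garden
8    176    tools
add column price_plus_5 = t['price'] + 5:
   price category  price_plus_5
5    174   garden           179
8    176    tools           181
Hence 179.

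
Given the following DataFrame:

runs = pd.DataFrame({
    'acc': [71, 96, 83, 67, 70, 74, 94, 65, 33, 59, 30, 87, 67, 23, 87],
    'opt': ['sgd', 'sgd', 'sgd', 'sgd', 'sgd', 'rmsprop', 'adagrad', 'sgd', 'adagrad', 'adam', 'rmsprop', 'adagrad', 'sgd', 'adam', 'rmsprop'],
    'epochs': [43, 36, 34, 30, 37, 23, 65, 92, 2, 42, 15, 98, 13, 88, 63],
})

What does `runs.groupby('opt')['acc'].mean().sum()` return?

group by opt, mean of acc:
opt
adagrad    71.333333
adam       41.000000
rmsprop    63.666667
sgd        74.142857
Name: acc, dtype: float64

250.142857143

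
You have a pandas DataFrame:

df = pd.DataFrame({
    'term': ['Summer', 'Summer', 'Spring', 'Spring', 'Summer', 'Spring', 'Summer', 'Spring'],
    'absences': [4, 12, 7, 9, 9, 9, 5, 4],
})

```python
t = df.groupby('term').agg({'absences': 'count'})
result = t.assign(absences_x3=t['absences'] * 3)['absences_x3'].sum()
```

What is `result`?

24

group by term, count of absences:
        absences
term            
Spring         4
Summer         4
add column absences_x3 = t['absences'] * 3:
        absences  absences_x3
term                         
Spring         4           12
Summer         4           12
Hence 24.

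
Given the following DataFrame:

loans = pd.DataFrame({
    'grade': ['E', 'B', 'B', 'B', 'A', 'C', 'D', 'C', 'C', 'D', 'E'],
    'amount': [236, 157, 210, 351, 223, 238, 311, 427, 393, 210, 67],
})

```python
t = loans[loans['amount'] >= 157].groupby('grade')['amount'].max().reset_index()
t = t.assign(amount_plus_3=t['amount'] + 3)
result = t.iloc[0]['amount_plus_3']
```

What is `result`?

226

filter rows where amount >= 157:
  grade  amount
0     E     236
1     B     157
2     B     210
3     B     351
4     A     223
5     C     238
6     D     311
7     C     427
8     C     393
9     D     210
group by grade, max of amount:
grade
A    223
B    351
C    427
D    311
E    236
Name: amount, dtype: int64
reset_index():
  grade  amount
0     A     223
1     B     351
2     C     427
3     D     311
4     E     236
add column amount_plus_3 = t['amount'] + 3:
  grade  amount  amount_plus_3
0     A     223            226
1     B     351            354
2     C     427            430
3     D     311            314
4     E     236            239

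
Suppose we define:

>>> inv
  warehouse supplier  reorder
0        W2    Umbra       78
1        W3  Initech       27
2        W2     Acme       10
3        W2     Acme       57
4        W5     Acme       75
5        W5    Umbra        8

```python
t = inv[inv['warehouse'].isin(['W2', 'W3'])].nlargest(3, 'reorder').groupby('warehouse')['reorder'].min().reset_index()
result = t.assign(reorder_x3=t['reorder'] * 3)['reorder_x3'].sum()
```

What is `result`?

252

filter rows where warehouse in ['W2', 'W3']:
  warehouse supplier  reorder
0        W2    Umbra       78
1        W3  Initech       27
2        W2     Acme       10
3        W2     Acme       57
take 3 rows with largest reorder:
  warehouse supplier  reorder
0        W2    Umbra       78
3        W2     Acme       57
1        W3  Initech       27
group by warehouse, min of reorder:
warehouse
W2    57
W3    27
Name: reorder, dtype: int64
reset_index():
  warehouse  reorder
0        W2       57
1        W3       27
add column reorder_x3 = t['reorder'] * 3:
  warehouse  reorder  reorder_x3
0        W2       57         171
1        W3       27          81
Reading off the sum of column 'reorder_x3', we get 252.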